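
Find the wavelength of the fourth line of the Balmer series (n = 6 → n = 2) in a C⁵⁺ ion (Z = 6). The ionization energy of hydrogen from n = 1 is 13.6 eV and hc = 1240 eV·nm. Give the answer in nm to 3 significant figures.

11.4 nm

The Balmer series terminates on n_f = 2; the fourth line has n_i = 2+4 = 6.
ΔE = 489.6 × (1/2² − 1/6²) = 108.8 eV.
λ = 1240 / 108.8 = 11.4 nm.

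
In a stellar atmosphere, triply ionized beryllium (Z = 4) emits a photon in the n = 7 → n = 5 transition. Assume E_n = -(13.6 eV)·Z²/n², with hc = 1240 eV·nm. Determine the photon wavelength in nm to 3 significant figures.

For Z = 4 the level energies scale as Z², so the effective Rydberg energy is 13.6 × 16 = 217.6 eV.
ΔE = 217.6 × (1/5² − 1/7²) = 217.6 × 0.01959 = 4.263 eV.
λ = hc/ΔE = 1240 / 4.263 = 291 nm.

291 nm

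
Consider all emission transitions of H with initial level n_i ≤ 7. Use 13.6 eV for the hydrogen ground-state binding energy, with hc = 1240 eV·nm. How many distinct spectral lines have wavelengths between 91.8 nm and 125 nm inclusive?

Enumerate all n_i → n_f pairs with 1 ≤ n_f < n_i ≤ 7 and compute λ = 1240 / [13.6·1·(1/n_f² − 1/n_i²)].
Lines falling in [91.8, 125] nm: 7→1 (93.08 nm), 6→1 (93.78 nm), 5→1 (94.98 nm), 4→1 (97.25 nm), 3→1 (102.6 nm), 2→1 (121.6 nm).

6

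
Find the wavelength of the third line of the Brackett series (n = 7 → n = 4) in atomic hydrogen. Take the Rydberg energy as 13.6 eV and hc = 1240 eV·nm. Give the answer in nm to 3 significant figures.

2170 nm

The Brackett series terminates on n_f = 4; the third line has n_i = 4+3 = 7.
ΔE = 13.60 × (1/4² − 1/7²) = 0.5724 eV.
λ = 1240 / 0.5724 = 2170 nm.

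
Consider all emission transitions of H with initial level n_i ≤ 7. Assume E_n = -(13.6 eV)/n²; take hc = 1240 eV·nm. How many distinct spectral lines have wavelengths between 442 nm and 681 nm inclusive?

Enumerate all n_i → n_f pairs with 1 ≤ n_f < n_i ≤ 7 and compute λ = 1240 / [13.6·1·(1/n_f² − 1/n_i²)].
Lines falling in [442, 681] nm: 4→2 (486.3 nm), 3→2 (656.5 nm).

2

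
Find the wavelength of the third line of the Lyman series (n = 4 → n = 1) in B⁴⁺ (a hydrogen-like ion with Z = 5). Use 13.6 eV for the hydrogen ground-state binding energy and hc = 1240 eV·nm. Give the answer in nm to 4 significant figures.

3.890 nm

The Lyman series terminates on n_f = 1; the third line has n_i = 1+3 = 4.
ΔE = 340.0 × (1/1² − 1/4²) = 318.8 eV.
λ = 1240 / 318.8 = 3.890 nm.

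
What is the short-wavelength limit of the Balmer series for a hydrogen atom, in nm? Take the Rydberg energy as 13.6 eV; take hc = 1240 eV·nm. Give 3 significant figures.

365 nm

The Balmer series has lower level n_f = 2; the series limit corresponds to n_i → ∞.
ΔE_max = 13.6 × 1 / 2² = 3.400 eV.
λ_min = 1240 / 3.400 = 365 nm.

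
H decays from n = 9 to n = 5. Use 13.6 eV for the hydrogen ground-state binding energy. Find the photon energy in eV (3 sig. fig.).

E_9 = −13.60/81 = −0.1679 eV and E_5 = −13.60/25 = −0.5440 eV.
The photon energy is |E_9 − E_5| = 0.376 eV.

0.376 eV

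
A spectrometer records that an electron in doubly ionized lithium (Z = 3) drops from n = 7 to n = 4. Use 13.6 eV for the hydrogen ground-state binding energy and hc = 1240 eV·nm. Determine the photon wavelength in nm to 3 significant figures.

241 nm

For Z = 3 the level energies scale as Z², so the effective Rydberg energy is 13.6 × 9 = 122.4 eV.
ΔE = 122.4 × (1/4² − 1/7²) = 122.4 × 0.04209 = 5.152 eV.
λ = hc/ΔE = 1240 / 5.152 = 241 nm.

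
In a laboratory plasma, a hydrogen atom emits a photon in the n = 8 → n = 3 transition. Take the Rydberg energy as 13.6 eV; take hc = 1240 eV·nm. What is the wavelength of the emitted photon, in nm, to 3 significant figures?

ΔE = 13.60 × (1/3² − 1/8²) = 13.60 × 0.09549 = 1.299 eV.
λ = hc/ΔE = 1240 / 1.299 = 955 nm.

955 nm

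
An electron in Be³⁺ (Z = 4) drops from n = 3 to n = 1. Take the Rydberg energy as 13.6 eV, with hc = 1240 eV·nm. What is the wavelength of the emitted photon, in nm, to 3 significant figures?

6.41 nm

For Z = 4 the level energies scale as Z², so the effective Rydberg energy is 13.6 × 16 = 217.6 eV.
ΔE = 217.6 × (1/1² − 1/3²) = 217.6 × 0.8889 = 193.4 eV.
λ = hc/ΔE = 1240 / 193.4 = 6.41 nm.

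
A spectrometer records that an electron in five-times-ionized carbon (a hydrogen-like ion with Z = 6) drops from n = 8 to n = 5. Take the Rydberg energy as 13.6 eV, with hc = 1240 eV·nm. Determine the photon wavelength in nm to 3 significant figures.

For Z = 6 the level energies scale as Z², so the effective Rydberg energy is 13.6 × 36 = 489.6 eV.
ΔE = 489.6 × (1/5² − 1/8²) = 489.6 × 0.02438 = 11.93 eV.
λ = hc/ΔE = 1240 / 11.93 = 104 nm.

104 nm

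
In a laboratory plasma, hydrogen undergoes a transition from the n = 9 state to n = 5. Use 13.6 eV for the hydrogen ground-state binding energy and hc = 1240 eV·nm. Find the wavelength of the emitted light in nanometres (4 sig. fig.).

3297 nm

ΔE = 13.60 × (1/5² − 1/9²) = 13.60 × 0.02765 = 0.3761 eV.
λ = hc/ΔE = 1240 / 0.3761 = 3297 nm.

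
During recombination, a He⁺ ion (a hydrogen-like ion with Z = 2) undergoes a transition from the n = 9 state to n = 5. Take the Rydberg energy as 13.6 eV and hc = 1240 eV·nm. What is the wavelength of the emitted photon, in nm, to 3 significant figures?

For Z = 2 the level energies scale as Z², so the effective Rydberg energy is 13.6 × 4 = 54.40 eV.
ΔE = 54.40 × (1/5² − 1/9²) = 54.40 × 0.02765 = 1.504 eV.
λ = hc/ΔE = 1240 / 1.504 = 824 nm.

824 nm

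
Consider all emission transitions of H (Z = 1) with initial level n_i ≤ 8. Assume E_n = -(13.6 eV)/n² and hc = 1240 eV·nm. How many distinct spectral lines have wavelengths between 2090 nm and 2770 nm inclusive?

Enumerate all n_i → n_f pairs with 1 ≤ n_f < n_i ≤ 8 and compute λ = 1240 / [13.6·1·(1/n_f² − 1/n_i²)].
Lines falling in [2090, 2770] nm: 7→4 (2166 nm), 6→4 (2626 nm).

2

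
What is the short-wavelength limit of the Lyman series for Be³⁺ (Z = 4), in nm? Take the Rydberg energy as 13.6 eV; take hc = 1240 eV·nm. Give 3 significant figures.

5.70 nm

The Lyman series has lower level n_f = 1; the series limit corresponds to n_i → ∞.
ΔE_max = 13.6 × 16 / 1² = 217.6 eV.
λ_min = 1240 / 217.6 = 5.70 nm.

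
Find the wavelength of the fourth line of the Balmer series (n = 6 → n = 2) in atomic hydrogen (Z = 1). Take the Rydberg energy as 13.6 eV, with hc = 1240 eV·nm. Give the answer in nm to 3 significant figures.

The Balmer series terminates on n_f = 2; the fourth line has n_i = 2+4 = 6.
ΔE = 13.60 × (1/2² − 1/6²) = 3.022 eV.
λ = 1240 / 3.022 = 410 nm.

410 nm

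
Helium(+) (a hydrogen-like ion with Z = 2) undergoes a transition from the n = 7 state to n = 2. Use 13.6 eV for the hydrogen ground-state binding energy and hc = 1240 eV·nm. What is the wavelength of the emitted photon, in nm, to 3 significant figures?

99.3 nm

For Z = 2 the level energies scale as Z², so the effective Rydberg energy is 13.6 × 4 = 54.40 eV.
ΔE = 54.40 × (1/2² − 1/7²) = 54.40 × 0.2296 = 12.49 eV.
λ = hc/ΔE = 1240 / 12.49 = 99.3 nm.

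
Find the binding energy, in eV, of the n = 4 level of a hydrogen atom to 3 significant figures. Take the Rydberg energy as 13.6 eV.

E_4 = −13.60/16 = −0.850 eV, so ionization (to E = 0) requires 0.850 eV.

0.850 eV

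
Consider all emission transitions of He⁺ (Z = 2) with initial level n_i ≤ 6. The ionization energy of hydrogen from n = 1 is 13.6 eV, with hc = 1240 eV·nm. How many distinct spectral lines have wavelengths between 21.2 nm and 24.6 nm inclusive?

3

Enumerate all n_i → n_f pairs with 1 ≤ n_f < n_i ≤ 6 and compute λ = 1240 / [13.6·4·(1/n_f² − 1/n_i²)].
Lines falling in [21.2, 24.6] nm: 6→1 (23.45 nm), 5→1 (23.74 nm), 4→1 (24.31 nm).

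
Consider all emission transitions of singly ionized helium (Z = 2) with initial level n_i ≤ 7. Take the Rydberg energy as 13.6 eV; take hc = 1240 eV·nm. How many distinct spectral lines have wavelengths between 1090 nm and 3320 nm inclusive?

3

Enumerate all n_i → n_f pairs with 1 ≤ n_f < n_i ≤ 7 and compute λ = 1240 / [13.6·4·(1/n_f² − 1/n_i²)].
Lines falling in [1090, 3320] nm: 7→5 (1163 nm), 6→5 (1865 nm), 7→6 (3093 nm).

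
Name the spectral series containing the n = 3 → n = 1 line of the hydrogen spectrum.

Lyman

The series is set by the lower level: n_f = 1 is the Lyman series.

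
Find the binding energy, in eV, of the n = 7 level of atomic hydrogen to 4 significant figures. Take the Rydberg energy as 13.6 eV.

E_7 = −13.60/49 = −0.2776 eV, so ionization (to E = 0) requires 0.2776 eV.

0.2776 eV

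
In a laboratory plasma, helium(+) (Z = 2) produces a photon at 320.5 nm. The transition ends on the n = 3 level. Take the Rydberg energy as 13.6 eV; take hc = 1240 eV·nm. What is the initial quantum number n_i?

The photon energy is ΔE = hc/λ = 1240 / 320.5 = 3.869 eV.
With Z = 2, ΔE = 54.40 × (1/n_f² − 1/n_i²), so 1/n_f² − 1/n_i² = 0.07112.
With n_f = 3: 1/n_i² = 1/9 − 0.07112 = 0.03999, so n_i ≈ 5.00.

n_i = 5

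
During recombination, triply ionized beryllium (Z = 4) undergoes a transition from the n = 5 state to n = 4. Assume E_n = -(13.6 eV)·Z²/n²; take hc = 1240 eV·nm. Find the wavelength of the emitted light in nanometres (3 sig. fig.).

253 nm

For Z = 4 the level energies scale as Z², so the effective Rydberg energy is 13.6 × 16 = 217.6 eV.
ΔE = 217.6 × (1/4² − 1/5²) = 217.6 × 0.02250 = 4.896 eV.
λ = hc/ΔE = 1240 / 4.896 = 253 nm.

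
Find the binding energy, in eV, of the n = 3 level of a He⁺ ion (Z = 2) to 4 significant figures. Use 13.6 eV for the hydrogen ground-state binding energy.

E_n = −13.6 Z²/n² = −54.40/n² eV for Z = 2.
E_3 = −54.40/9 = −6.044 eV, so ionization (to E = 0) requires 6.044 eV.

6.044 eV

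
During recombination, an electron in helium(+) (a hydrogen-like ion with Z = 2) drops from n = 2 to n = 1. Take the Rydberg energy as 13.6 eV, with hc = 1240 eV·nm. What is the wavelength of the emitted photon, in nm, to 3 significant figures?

For Z = 2 the level energies scale as Z², so the effective Rydberg energy is 13.6 × 4 = 54.40 eV.
ΔE = 54.40 × (1/1² − 1/2²) = 54.40 × 0.7500 = 40.80 eV.
λ = hc/ΔE = 1240 / 40.80 = 30.4 nm.

30.4 nm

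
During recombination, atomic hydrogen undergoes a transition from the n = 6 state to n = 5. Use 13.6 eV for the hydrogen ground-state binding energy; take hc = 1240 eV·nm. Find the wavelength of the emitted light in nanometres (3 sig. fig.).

ΔE = 13.60 × (1/5² − 1/6²) = 13.60 × 0.01222 = 0.1662 eV.
λ = hc/ΔE = 1240 / 0.1662 = 7460 nm.
This line belongs to the Pfund series.

7460 nm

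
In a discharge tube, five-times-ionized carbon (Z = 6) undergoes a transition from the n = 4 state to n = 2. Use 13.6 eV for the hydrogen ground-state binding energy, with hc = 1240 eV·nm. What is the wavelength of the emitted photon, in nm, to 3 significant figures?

13.5 nm

For Z = 6 the level energies scale as Z², so the effective Rydberg energy is 13.6 × 36 = 489.6 eV.
ΔE = 489.6 × (1/2² − 1/4²) = 489.6 × 0.1875 = 91.80 eV.
λ = hc/ΔE = 1240 / 91.80 = 13.5 nm.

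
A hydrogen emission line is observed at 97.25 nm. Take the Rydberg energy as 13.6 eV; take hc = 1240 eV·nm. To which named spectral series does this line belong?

Lyman

ΔE = 1240/97.25 = 12.75 eV.
This matches 13.6 × (1/1² − 1/4²), so n_f = 1: the Lyman series.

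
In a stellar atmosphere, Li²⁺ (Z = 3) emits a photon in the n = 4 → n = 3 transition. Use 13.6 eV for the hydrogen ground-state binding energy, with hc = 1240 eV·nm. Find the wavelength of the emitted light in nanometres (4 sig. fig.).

For Z = 3 the level energies scale as Z², so the effective Rydberg energy is 13.6 × 9 = 122.4 eV.
ΔE = 122.4 × (1/3² − 1/4²) = 122.4 × 0.04861 = 5.950 eV.
λ = hc/ΔE = 1240 / 5.950 = 208.4 nm.

208.4 nm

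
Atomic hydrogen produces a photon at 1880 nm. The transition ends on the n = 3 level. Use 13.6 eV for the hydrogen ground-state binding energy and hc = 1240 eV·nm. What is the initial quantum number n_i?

n_i = 4

The photon energy is ΔE = hc/λ = 1240 / 1880 = 0.6596 eV.
With Z = 1, ΔE = 13.60 × (1/n_f² − 1/n_i²), so 1/n_f² − 1/n_i² = 0.04850.
With n_f = 3: 1/n_i² = 1/9 − 0.04850 = 0.06261, so n_i ≈ 4.00.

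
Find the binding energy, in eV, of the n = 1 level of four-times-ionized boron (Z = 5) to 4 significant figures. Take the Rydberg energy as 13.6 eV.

E_n = −13.6 Z²/n² = −340.0/n² eV for Z = 5.
E_1 = −340.0/1 = −340.0 eV, so ionization (to E = 0) requires 340.0 eV.

340.0 eV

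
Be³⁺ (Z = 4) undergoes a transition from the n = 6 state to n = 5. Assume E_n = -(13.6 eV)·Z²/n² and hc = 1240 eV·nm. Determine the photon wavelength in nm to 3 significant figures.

For Z = 4 the level energies scale as Z², so the effective Rydberg energy is 13.6 × 16 = 217.6 eV.
ΔE = 217.6 × (1/5² − 1/6²) = 217.6 × 0.01222 = 2.660 eV.
λ = hc/ΔE = 1240 / 2.660 = 466 nm.

466 nm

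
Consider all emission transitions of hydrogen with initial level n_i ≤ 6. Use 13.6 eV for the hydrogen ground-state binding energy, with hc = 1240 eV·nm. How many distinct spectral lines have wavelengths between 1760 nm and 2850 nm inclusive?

Enumerate all n_i → n_f pairs with 1 ≤ n_f < n_i ≤ 6 and compute λ = 1240 / [13.6·1·(1/n_f² − 1/n_i²)].
Lines falling in [1760, 2850] nm: 4→3 (1876 nm), 6→4 (2626 nm).

2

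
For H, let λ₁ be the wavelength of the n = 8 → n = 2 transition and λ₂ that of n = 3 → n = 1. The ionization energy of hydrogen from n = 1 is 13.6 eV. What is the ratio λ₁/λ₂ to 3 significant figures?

λ ∝ 1/ΔE ∝ 1/(1/n_f² − 1/n_i²), and the Z² and hc factors cancel in the ratio.
λ₁/λ₂ = (1/1² − 1/3²)/(1/2² − 1/8²) = 0.8889/0.2344 = 3.79.

3.79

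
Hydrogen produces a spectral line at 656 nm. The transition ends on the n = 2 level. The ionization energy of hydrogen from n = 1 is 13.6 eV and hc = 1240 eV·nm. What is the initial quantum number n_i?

The photon energy is ΔE = hc/λ = 1240 / 656 = 1.890 eV.
With Z = 1, ΔE = 13.60 × (1/n_f² − 1/n_i²), so 1/n_f² − 1/n_i² = 0.1390.
With n_f = 2: 1/n_i² = 1/4 − 0.1390 = 0.1110, so n_i ≈ 3.00.

n_i = 3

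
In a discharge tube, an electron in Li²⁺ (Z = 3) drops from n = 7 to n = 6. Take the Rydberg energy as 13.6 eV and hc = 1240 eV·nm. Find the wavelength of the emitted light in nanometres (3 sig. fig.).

For Z = 3 the level energies scale as Z², so the effective Rydberg energy is 13.6 × 9 = 122.4 eV.
ΔE = 122.4 × (1/6² − 1/7²) = 122.4 × 0.007370 = 0.9020 eV.
λ = hc/ΔE = 1240 / 0.9020 = 1370 nm.

1370 nm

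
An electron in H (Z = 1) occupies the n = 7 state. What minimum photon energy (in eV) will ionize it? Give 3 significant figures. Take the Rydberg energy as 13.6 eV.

E_7 = −13.60/49 = −0.278 eV, so ionization (to E = 0) requires 0.278 eV.

0.278 eV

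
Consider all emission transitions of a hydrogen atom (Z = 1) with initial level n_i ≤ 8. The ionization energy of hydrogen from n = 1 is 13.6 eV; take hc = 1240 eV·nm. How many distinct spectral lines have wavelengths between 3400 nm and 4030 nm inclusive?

Enumerate all n_i → n_f pairs with 1 ≤ n_f < n_i ≤ 8 and compute λ = 1240 / [13.6·1·(1/n_f² − 1/n_i²)].
Lines falling in [3400, 4030] nm: 8→5 (3741 nm).

1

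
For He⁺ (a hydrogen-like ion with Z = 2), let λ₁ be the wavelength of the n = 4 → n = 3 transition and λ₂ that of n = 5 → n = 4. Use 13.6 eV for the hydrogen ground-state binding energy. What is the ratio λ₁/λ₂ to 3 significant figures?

λ ∝ 1/ΔE ∝ 1/(1/n_f² − 1/n_i²), and the Z² and hc factors cancel in the ratio.
λ₁/λ₂ = (1/4² − 1/5²)/(1/3² − 1/4²) = 0.02250/0.04861 = 0.463.

0.463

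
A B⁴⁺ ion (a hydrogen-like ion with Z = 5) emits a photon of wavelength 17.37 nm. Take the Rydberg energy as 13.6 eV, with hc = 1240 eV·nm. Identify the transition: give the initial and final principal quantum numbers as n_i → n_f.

The photon energy is ΔE = hc/λ = 1240 / 17.37 = 71.39 eV.
With Z = 5, ΔE = 340.0 × (1/n_f² − 1/n_i²), so 1/n_f² − 1/n_i² = 0.2100.
Trying n_f = 2 gives 1/n_i² = 0.04004, i.e. n_i ≈ 5; this pair matches.

n_i = 5, n_f = 2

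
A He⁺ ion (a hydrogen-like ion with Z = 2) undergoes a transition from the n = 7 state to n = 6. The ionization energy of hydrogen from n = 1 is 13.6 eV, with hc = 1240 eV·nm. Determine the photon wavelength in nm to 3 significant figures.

3090 nm

For Z = 2 the level energies scale as Z², so the effective Rydberg energy is 13.6 × 4 = 54.40 eV.
ΔE = 54.40 × (1/6² − 1/7²) = 54.40 × 0.007370 = 0.4009 eV.
λ = hc/ΔE = 1240 / 0.4009 = 3090 nm.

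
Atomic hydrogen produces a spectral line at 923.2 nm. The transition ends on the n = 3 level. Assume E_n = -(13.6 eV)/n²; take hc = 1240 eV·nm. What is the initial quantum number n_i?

n_i = 9

The photon energy is ΔE = hc/λ = 1240 / 923.2 = 1.343 eV.
With Z = 1, ΔE = 13.60 × (1/n_f² − 1/n_i²), so 1/n_f² − 1/n_i² = 0.09876.
With n_f = 3: 1/n_i² = 1/9 − 0.09876 = 0.01235, so n_i ≈ 9.00.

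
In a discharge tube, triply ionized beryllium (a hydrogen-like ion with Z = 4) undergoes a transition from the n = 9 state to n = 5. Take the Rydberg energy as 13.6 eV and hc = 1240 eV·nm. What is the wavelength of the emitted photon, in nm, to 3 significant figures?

For Z = 4 the level energies scale as Z², so the effective Rydberg energy is 13.6 × 16 = 217.6 eV.
ΔE = 217.6 × (1/5² − 1/9²) = 217.6 × 0.02765 = 6.018 eV.
λ = hc/ΔE = 1240 / 6.018 = 206 nm.

206 nm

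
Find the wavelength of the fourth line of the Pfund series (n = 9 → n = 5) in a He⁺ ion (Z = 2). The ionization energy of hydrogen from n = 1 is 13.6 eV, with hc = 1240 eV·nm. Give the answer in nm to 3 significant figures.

824 nm

The Pfund series terminates on n_f = 5; the fourth line has n_i = 5+4 = 9.
ΔE = 54.40 × (1/5² − 1/9²) = 1.504 eV.
λ = 1240 / 1.504 = 824 nm.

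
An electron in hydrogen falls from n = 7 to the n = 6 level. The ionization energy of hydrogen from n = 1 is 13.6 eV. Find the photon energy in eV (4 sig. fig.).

E_7 = −13.60/49 = −0.2776 eV and E_6 = −13.60/36 = −0.3778 eV.
The photon energy is |E_7 − E_6| = 0.1002 eV.

0.1002 eV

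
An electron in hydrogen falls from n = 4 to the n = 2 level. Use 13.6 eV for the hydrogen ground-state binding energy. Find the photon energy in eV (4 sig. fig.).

E_4 = −13.60/16 = −0.8500 eV and E_2 = −13.60/4 = −3.400 eV.
The photon energy is |E_4 − E_2| = 2.550 eV.

2.550 eV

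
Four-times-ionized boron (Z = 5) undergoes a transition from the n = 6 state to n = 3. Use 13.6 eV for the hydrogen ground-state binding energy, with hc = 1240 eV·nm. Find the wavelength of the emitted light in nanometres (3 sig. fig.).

For Z = 5 the level energies scale as Z², so the effective Rydberg energy is 13.6 × 25 = 340.0 eV.
ΔE = 340.0 × (1/3² − 1/6²) = 340.0 × 0.08333 = 28.33 eV.
λ = hc/ΔE = 1240 / 28.33 = 43.8 nm.

43.8 nm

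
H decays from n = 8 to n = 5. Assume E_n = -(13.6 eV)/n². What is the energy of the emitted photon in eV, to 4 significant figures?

0.3315 eV

E_8 = −13.60/64 = −0.2125 eV and E_5 = −13.60/25 = −0.5440 eV.
The photon energy is |E_8 − E_5| = 0.3315 eV.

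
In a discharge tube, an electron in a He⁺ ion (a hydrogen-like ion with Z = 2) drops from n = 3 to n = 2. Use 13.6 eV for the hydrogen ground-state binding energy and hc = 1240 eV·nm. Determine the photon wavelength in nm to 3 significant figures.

164 nm

For Z = 2 the level energies scale as Z², so the effective Rydberg energy is 13.6 × 4 = 54.40 eV.
ΔE = 54.40 × (1/2² − 1/3²) = 54.40 × 0.1389 = 7.556 eV.
λ = hc/ΔE = 1240 / 7.556 = 164 nm.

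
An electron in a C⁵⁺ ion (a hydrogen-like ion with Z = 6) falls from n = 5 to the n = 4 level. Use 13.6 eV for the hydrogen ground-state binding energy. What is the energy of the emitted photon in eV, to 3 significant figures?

11.0 eV

The Bohr energies scale as Z², so for Z = 6: E_n = −489.6/n² eV.
E_5 = −489.6/25 = −19.58 eV and E_4 = −489.6/16 = −30.60 eV.
The photon energy is |E_5 − E_4| = 11.0 eV.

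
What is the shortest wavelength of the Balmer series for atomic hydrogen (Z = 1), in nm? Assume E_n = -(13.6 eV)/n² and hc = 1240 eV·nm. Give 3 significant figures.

The Balmer series has lower level n_f = 2; the series limit corresponds to n_i → ∞.
ΔE_max = 13.6 × 1 / 2² = 3.400 eV.
λ_min = 1240 / 3.400 = 365 nm.

365 nm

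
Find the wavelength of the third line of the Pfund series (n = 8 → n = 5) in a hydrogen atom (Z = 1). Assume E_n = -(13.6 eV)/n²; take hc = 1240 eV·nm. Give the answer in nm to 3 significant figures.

3740 nm

The Pfund series terminates on n_f = 5; the third line has n_i = 5+3 = 8.
ΔE = 13.60 × (1/5² − 1/8²) = 0.3315 eV.
λ = 1240 / 0.3315 = 3740 nm.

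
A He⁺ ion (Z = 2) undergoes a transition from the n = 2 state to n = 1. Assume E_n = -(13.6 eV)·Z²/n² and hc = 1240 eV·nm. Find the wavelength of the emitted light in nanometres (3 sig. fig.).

30.4 nm

For Z = 2 the level energies scale as Z², so the effective Rydberg energy is 13.6 × 4 = 54.40 eV.
ΔE = 54.40 × (1/1² − 1/2²) = 54.40 × 0.7500 = 40.80 eV.
λ = hc/ΔE = 1240 / 40.80 = 30.4 nm.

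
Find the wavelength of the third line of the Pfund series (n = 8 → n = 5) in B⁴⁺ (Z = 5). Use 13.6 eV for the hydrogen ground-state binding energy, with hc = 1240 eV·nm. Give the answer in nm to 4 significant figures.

149.6 nm

The Pfund series terminates on n_f = 5; the third line has n_i = 5+3 = 8.
ΔE = 340.0 × (1/5² − 1/8²) = 8.288 eV.
λ = 1240 / 8.288 = 149.6 nm.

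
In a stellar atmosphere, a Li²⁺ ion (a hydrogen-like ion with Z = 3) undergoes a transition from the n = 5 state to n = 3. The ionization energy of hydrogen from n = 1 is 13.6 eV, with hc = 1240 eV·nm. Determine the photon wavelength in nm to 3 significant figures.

142 nm

For Z = 3 the level energies scale as Z², so the effective Rydberg energy is 13.6 × 9 = 122.4 eV.
ΔE = 122.4 × (1/3² − 1/5²) = 122.4 × 0.07111 = 8.704 eV.
λ = hc/ΔE = 1240 / 8.704 = 142 nm.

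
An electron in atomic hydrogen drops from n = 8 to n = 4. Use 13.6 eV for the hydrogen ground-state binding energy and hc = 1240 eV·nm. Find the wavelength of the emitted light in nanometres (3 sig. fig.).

ΔE = 13.60 × (1/4² − 1/8²) = 13.60 × 0.04688 = 0.6375 eV.
λ = hc/ΔE = 1240 / 0.6375 = 1950 nm.

1950 nm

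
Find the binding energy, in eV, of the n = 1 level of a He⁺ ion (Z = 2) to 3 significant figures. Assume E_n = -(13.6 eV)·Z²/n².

54.4 eV

E_n = −13.6 Z²/n² = −54.40/n² eV for Z = 2.
E_1 = −54.40/1 = −54.4 eV, so ionization (to E = 0) requires 54.4 eV.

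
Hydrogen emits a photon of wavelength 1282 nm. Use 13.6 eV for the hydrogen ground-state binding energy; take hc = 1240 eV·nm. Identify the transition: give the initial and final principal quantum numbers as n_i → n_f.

The photon energy is ΔE = hc/λ = 1240 / 1282 = 0.9672 eV.
With Z = 1, ΔE = 13.60 × (1/n_f² − 1/n_i²), so 1/n_f² − 1/n_i² = 0.07112.
Trying n_f = 3 gives 1/n_i² = 0.03999, i.e. n_i ≈ 5; this pair matches.

n_i = 5, n_f = 3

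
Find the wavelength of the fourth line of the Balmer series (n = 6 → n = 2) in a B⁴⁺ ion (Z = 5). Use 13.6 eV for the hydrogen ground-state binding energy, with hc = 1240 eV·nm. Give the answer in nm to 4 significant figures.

16.41 nm

The Balmer series terminates on n_f = 2; the fourth line has n_i = 2+4 = 6.
ΔE = 340.0 × (1/2² − 1/6²) = 75.56 eV.
λ = 1240 / 75.56 = 16.41 nm.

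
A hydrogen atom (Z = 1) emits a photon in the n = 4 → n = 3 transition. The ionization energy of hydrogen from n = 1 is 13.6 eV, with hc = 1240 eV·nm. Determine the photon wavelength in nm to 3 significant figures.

1880 nm

ΔE = 13.60 × (1/3² − 1/4²) = 13.60 × 0.04861 = 0.6611 eV.
λ = hc/ΔE = 1240 / 0.6611 = 1880 nm.
This line belongs to the Paschen series.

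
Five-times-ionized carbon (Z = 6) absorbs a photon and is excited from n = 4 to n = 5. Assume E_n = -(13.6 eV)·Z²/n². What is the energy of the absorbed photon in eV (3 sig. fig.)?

11.0 eV

The Bohr energies scale as Z², so for Z = 6: E_n = −489.6/n² eV.
E_5 = −489.6/25 = −19.58 eV and E_4 = −489.6/16 = −30.60 eV.
The photon energy is |E_5 − E_4| = 11.0 eV.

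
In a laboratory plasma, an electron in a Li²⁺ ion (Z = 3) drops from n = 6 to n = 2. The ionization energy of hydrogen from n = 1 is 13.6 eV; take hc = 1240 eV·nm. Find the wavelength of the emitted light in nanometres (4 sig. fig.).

45.59 nm

For Z = 3 the level energies scale as Z², so the effective Rydberg energy is 13.6 × 9 = 122.4 eV.
ΔE = 122.4 × (1/2² − 1/6²) = 122.4 × 0.2222 = 27.20 eV.
λ = hc/ΔE = 1240 / 27.20 = 45.59 nm.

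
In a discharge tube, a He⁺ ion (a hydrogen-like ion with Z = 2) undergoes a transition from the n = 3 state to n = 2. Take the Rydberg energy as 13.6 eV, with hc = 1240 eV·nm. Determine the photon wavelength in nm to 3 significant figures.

For Z = 2 the level energies scale as Z², so the effective Rydberg energy is 13.6 × 4 = 54.40 eV.
ΔE = 54.40 × (1/2² − 1/3²) = 54.40 × 0.1389 = 7.556 eV.
λ = hc/ΔE = 1240 / 7.556 = 164 nm.

164 nm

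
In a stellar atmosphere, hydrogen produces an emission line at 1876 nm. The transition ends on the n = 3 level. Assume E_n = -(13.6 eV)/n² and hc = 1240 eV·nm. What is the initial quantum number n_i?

The photon energy is ΔE = hc/λ = 1240 / 1876 = 0.6610 eV.
With Z = 1, ΔE = 13.60 × (1/n_f² − 1/n_i²), so 1/n_f² − 1/n_i² = 0.04860.
With n_f = 3: 1/n_i² = 1/9 − 0.04860 = 0.06251, so n_i ≈ 4.00.

n_i = 4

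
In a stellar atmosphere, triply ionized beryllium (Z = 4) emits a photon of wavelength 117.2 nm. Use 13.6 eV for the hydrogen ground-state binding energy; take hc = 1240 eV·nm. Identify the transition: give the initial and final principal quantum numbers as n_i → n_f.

The photon energy is ΔE = hc/λ = 1240 / 117.2 = 10.58 eV.
With Z = 4, ΔE = 217.6 × (1/n_f² − 1/n_i²), so 1/n_f² − 1/n_i² = 0.04862.
Trying n_f = 3 gives 1/n_i² = 0.06249, i.e. n_i ≈ 4; this pair matches.

n_i = 4, n_f = 3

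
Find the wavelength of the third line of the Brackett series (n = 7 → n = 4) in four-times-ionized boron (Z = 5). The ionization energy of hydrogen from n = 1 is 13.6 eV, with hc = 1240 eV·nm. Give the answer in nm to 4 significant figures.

The Brackett series terminates on n_f = 4; the third line has n_i = 4+3 = 7.
ΔE = 340.0 × (1/4² − 1/7²) = 14.31 eV.
λ = 1240 / 14.31 = 86.65 nm.

86.65 nm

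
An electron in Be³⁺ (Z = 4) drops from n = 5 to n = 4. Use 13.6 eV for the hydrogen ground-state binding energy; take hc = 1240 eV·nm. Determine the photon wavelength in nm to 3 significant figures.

For Z = 4 the level energies scale as Z², so the effective Rydberg energy is 13.6 × 16 = 217.6 eV.
ΔE = 217.6 × (1/4² − 1/5²) = 217.6 × 0.02250 = 4.896 eV.
λ = hc/ΔE = 1240 / 4.896 = 253 nm.

253 nm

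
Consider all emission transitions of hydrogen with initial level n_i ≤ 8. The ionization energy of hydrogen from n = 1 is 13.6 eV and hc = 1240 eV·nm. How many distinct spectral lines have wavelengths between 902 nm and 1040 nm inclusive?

Enumerate all n_i → n_f pairs with 1 ≤ n_f < n_i ≤ 8 and compute λ = 1240 / [13.6·1·(1/n_f² − 1/n_i²)].
Lines falling in [902, 1040] nm: 8→3 (954.9 nm), 7→3 (1005 nm).

2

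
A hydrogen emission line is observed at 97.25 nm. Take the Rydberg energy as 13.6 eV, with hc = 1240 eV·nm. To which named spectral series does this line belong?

Lyman

ΔE = 1240/97.25 = 12.75 eV.
This matches 13.6 × (1/1² − 1/4²), so n_f = 1: the Lyman series.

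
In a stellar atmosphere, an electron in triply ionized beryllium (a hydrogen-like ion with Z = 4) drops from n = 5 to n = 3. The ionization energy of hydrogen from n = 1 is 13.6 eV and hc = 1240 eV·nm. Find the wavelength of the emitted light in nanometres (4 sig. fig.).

80.14 nm

For Z = 4 the level energies scale as Z², so the effective Rydberg energy is 13.6 × 16 = 217.6 eV.
ΔE = 217.6 × (1/3² − 1/5²) = 217.6 × 0.07111 = 15.47 eV.
λ = hc/ΔE = 1240 / 15.47 = 80.14 nm.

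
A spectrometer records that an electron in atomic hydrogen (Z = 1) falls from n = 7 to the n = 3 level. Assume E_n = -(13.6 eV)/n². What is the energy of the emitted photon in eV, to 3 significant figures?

E_7 = −13.60/49 = −0.2776 eV and E_3 = −13.60/9 = −1.511 eV.
The photon energy is |E_7 − E_3| = 1.23 eV.

1.23 eV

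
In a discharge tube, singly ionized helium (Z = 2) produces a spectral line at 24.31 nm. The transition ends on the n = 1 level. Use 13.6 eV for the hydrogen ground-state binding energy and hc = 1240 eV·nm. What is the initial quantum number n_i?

The photon energy is ΔE = hc/λ = 1240 / 24.31 = 51.01 eV.
With Z = 2, ΔE = 54.40 × (1/n_f² − 1/n_i²), so 1/n_f² − 1/n_i² = 0.9376.
With n_f = 1: 1/n_i² = 1/1 − 0.9376 = 0.06236, so n_i ≈ 4.00.

n_i = 4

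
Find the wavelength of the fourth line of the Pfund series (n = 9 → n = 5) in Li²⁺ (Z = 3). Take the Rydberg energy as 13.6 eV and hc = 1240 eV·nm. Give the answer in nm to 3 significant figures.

The Pfund series terminates on n_f = 5; the fourth line has n_i = 5+4 = 9.
ΔE = 122.4 × (1/5² − 1/9²) = 3.385 eV.
λ = 1240 / 3.385 = 366 nm.

366 nm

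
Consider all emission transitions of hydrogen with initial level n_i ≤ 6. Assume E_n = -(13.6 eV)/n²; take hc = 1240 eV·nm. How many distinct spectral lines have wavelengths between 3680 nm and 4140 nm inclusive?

Enumerate all n_i → n_f pairs with 1 ≤ n_f < n_i ≤ 6 and compute λ = 1240 / [13.6·1·(1/n_f² − 1/n_i²)].
Lines falling in [3680, 4140] nm: 5→4 (4052 nm).

1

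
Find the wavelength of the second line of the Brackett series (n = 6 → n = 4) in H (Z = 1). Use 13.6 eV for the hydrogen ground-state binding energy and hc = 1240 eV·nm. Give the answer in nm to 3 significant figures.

The Brackett series terminates on n_f = 4; the second line has n_i = 4+2 = 6.
ΔE = 13.60 × (1/4² − 1/6²) = 0.4722 eV.
λ = 1240 / 0.4722 = 2630 nm.

2630 nm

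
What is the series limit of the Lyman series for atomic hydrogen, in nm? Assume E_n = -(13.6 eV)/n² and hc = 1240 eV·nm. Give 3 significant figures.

91.2 nm

The Lyman series has lower level n_f = 1; the series limit corresponds to n_i → ∞.
ΔE_max = 13.6 × 1 / 1² = 13.60 eV.
λ_min = 1240 / 13.60 = 91.2 nm.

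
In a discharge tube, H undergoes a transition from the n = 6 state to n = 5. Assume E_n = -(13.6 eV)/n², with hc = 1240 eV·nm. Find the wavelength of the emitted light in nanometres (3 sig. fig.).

7460 nm

ΔE = 13.60 × (1/5² − 1/6²) = 13.60 × 0.01222 = 0.1662 eV.
λ = hc/ΔE = 1240 / 0.1662 = 7460 nm.
This line belongs to the Pfund series.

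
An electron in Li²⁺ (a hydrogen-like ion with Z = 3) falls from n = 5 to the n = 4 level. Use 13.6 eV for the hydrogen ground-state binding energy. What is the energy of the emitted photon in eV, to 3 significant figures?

2.75 eV

The Bohr energies scale as Z², so for Z = 3: E_n = −122.4/n² eV.
E_5 = −122.4/25 = −4.896 eV and E_4 = −122.4/16 = −7.650 eV.
The photon energy is |E_5 − E_4| = 2.75 eV.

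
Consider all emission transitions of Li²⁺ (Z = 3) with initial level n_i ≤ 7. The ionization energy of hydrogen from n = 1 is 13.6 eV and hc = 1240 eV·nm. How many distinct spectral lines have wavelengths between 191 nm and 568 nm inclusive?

5

Enumerate all n_i → n_f pairs with 1 ≤ n_f < n_i ≤ 7 and compute λ = 1240 / [13.6·9·(1/n_f² − 1/n_i²)].
Lines falling in [191, 568] nm: 4→3 (208.4 nm), 7→4 (240.7 nm), 6→4 (291.8 nm), 5→4 (450.3 nm), 7→5 (517.1 nm).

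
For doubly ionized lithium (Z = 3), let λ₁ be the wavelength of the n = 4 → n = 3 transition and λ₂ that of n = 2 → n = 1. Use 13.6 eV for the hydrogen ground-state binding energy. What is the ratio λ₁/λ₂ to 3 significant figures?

λ ∝ 1/ΔE ∝ 1/(1/n_f² − 1/n_i²), and the Z² and hc factors cancel in the ratio.
λ₁/λ₂ = (1/1² − 1/2²)/(1/3² − 1/4²) = 0.7500/0.04861 = 15.4.

15.4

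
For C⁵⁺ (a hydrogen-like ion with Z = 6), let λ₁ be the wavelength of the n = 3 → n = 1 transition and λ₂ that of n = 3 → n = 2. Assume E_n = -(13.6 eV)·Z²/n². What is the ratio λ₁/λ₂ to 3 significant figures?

λ ∝ 1/ΔE ∝ 1/(1/n_f² − 1/n_i²), and the Z² and hc factors cancel in the ratio.
λ₁/λ₂ = (1/2² − 1/3²)/(1/1² − 1/3²) = 0.1389/0.8889 = 0.156.

0.156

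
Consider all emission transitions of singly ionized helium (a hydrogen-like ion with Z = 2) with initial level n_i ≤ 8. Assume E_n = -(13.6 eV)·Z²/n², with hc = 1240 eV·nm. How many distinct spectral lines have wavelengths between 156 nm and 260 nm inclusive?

Enumerate all n_i → n_f pairs with 1 ≤ n_f < n_i ≤ 8 and compute λ = 1240 / [13.6·4·(1/n_f² − 1/n_i²)].
Lines falling in [156, 260] nm: 3→2 (164.1 nm), 8→3 (238.7 nm), 7→3 (251.3 nm).

3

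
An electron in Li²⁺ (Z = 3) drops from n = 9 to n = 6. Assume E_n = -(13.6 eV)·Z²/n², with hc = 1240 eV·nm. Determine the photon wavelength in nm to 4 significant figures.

For Z = 3 the level energies scale as Z², so the effective Rydberg energy is 13.6 × 9 = 122.4 eV.
ΔE = 122.4 × (1/6² − 1/9²) = 122.4 × 0.01543 = 1.889 eV.
λ = hc/ΔE = 1240 / 1.889 = 656.5 nm.

656.5 nm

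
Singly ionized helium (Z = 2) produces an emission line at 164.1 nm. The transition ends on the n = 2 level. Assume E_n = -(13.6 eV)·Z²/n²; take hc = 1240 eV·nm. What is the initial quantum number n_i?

n_i = 3

The photon energy is ΔE = hc/λ = 1240 / 164.1 = 7.556 eV.
With Z = 2, ΔE = 54.40 × (1/n_f² − 1/n_i²), so 1/n_f² − 1/n_i² = 0.1389.
With n_f = 2: 1/n_i² = 1/4 − 0.1389 = 0.1111, so n_i ≈ 3.00.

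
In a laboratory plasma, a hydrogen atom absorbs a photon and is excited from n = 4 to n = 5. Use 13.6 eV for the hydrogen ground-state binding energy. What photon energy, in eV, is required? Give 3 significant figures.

0.306 eV

E_5 = −13.60/25 = −0.5440 eV and E_4 = −13.60/16 = −0.8500 eV.
The photon energy is |E_5 − E_4| = 0.306 eV.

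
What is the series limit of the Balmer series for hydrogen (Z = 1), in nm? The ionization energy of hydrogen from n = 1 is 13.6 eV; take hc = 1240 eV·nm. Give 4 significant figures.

364.7 nm

The Balmer series has lower level n_f = 2; the series limit corresponds to n_i → ∞.
ΔE_max = 13.6 × 1 / 2² = 3.400 eV.
λ_min = 1240 / 3.400 = 364.7 nm.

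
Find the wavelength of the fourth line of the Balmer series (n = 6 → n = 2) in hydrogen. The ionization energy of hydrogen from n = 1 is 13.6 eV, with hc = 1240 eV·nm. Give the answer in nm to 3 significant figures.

The Balmer series terminates on n_f = 2; the fourth line has n_i = 2+4 = 6.
ΔE = 13.60 × (1/2² − 1/6²) = 3.022 eV.
λ = 1240 / 3.022 = 410 nm.

410 nm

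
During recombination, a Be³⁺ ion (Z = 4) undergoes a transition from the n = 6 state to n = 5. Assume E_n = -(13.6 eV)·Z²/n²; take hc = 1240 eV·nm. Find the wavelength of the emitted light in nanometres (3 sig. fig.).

466 nm

For Z = 4 the level energies scale as Z², so the effective Rydberg energy is 13.6 × 16 = 217.6 eV.
ΔE = 217.6 × (1/5² − 1/6²) = 217.6 × 0.01222 = 2.660 eV.
λ = hc/ΔE = 1240 / 2.660 = 466 nm.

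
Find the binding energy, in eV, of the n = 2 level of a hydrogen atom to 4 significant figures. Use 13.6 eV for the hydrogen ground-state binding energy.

E_2 = −13.60/4 = −3.400 eV, so ionization (to E = 0) requires 3.400 eV.

3.400 eV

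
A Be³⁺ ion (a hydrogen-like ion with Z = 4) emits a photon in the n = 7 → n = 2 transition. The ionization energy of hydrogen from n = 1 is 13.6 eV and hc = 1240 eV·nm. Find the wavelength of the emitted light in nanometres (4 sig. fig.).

24.82 nm

For Z = 4 the level energies scale as Z², so the effective Rydberg energy is 13.6 × 16 = 217.6 eV.
ΔE = 217.6 × (1/2² − 1/7²) = 217.6 × 0.2296 = 49.96 eV.
λ = hc/ΔE = 1240 / 49.96 = 24.82 nm.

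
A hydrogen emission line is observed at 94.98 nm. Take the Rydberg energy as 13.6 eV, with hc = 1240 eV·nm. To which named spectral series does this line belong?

ΔE = 1240/94.98 = 13.06 eV.
This matches 13.6 × (1/1² − 1/5²), so n_f = 1: the Lyman series.

Lyman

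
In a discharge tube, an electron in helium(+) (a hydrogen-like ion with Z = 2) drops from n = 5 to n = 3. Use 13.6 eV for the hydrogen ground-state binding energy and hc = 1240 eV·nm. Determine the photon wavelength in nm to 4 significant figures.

For Z = 2 the level energies scale as Z², so the effective Rydberg energy is 13.6 × 4 = 54.40 eV.
ΔE = 54.40 × (1/3² − 1/5²) = 54.40 × 0.07111 = 3.868 eV.
λ = hc/ΔE = 1240 / 3.868 = 320.5 nm.

320.5 nm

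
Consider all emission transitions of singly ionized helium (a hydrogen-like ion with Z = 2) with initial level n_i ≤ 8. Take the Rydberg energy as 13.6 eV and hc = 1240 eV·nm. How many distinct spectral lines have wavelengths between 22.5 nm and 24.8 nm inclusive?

5

Enumerate all n_i → n_f pairs with 1 ≤ n_f < n_i ≤ 8 and compute λ = 1240 / [13.6·4·(1/n_f² − 1/n_i²)].
Lines falling in [22.5, 24.8] nm: 8→1 (23.16 nm), 7→1 (23.27 nm), 6→1 (23.45 nm), 5→1 (23.74 nm), 4→1 (24.31 nm).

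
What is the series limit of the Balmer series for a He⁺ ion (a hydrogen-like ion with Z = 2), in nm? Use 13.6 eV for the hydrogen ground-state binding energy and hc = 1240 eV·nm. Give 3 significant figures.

The Balmer series has lower level n_f = 2; the series limit corresponds to n_i → ∞.
ΔE_max = 13.6 × 4 / 2² = 13.60 eV.
λ_min = 1240 / 13.60 = 91.2 nm.

91.2 nm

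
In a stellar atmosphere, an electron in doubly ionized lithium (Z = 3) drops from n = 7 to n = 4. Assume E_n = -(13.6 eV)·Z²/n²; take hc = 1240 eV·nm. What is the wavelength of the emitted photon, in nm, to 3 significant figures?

241 nm

For Z = 3 the level energies scale as Z², so the effective Rydberg energy is 13.6 × 9 = 122.4 eV.
ΔE = 122.4 × (1/4² − 1/7²) = 122.4 × 0.04209 = 5.152 eV.
λ = hc/ΔE = 1240 / 5.152 = 241 nm.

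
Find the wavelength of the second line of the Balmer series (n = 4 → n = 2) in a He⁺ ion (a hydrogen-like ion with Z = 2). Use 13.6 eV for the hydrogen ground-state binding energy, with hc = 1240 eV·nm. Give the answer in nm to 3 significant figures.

The Balmer series terminates on n_f = 2; the second line has n_i = 2+2 = 4.
ΔE = 54.40 × (1/2² − 1/4²) = 10.20 eV.
λ = 1240 / 10.20 = 122 nm.

122 nm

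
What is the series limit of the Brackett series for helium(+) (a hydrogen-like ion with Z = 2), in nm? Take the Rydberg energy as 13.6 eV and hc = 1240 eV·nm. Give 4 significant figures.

364.7 nm

The Brackett series has lower level n_f = 4; the series limit corresponds to n_i → ∞.
ΔE_max = 13.6 × 4 / 4² = 3.400 eV.
λ_min = 1240 / 3.400 = 364.7 nm.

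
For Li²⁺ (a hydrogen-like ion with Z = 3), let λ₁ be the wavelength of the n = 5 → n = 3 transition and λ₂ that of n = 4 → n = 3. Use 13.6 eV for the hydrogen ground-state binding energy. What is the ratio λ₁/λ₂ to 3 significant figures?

0.684

λ ∝ 1/ΔE ∝ 1/(1/n_f² − 1/n_i²), and the Z² and hc factors cancel in the ratio.
λ₁/λ₂ = (1/3² − 1/4²)/(1/3² − 1/5²) = 0.04861/0.07111 = 0.684.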